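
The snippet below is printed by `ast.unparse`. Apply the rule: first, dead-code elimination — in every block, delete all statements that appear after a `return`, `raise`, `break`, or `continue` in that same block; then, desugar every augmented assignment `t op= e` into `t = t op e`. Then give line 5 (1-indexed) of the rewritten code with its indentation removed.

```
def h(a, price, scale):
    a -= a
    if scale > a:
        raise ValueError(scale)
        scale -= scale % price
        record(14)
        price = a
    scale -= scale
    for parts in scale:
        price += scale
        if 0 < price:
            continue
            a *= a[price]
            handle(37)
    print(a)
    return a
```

Transformed code:
def h(a, price, scale):
    a = a - a
    if scale > a:
        raise ValueError(scale)
    scale = scale - scale
    for parts in scale:
        price = price + scale
        if 0 < price:
            continue
    print(a)
    return a

scale = scale - scale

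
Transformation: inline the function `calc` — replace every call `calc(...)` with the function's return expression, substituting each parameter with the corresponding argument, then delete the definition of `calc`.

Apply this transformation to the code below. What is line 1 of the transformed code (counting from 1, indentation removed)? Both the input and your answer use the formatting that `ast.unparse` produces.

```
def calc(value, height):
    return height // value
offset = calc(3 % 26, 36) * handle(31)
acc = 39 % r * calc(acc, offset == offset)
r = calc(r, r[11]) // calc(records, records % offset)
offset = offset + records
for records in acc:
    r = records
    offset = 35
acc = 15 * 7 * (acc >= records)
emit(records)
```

Transformed code:
offset = 36 // (3 % 26) * handle(31)
acc = 39 % r * ((offset == offset) // acc)
r = r[11] // r // (records % offset // records)
offset = offset + records
for records in acc:
    r = records
    offset = 35
acc = 15 * 7 * (acc >= records)
emit(records)

offset = 36 // (3 % 26) * handle(31)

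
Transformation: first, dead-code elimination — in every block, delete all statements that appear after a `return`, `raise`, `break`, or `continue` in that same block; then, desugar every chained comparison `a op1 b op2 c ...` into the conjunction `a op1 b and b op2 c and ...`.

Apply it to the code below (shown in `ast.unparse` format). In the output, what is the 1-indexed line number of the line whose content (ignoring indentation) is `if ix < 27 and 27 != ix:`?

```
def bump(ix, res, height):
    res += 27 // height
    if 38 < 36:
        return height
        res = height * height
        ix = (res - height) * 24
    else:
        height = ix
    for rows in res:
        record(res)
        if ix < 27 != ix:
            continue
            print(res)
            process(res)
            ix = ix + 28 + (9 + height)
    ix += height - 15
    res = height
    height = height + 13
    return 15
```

9

Transformed code:
def bump(ix, res, height):
    res += 27 // height
    if 38 < 36:
        return height
    else:
        height = ix
    for rows in res:
        record(res)
        if ix < 27 and 27 != ix:
            continue
    ix += height - 15
    res = height
    height = height + 13
    return 15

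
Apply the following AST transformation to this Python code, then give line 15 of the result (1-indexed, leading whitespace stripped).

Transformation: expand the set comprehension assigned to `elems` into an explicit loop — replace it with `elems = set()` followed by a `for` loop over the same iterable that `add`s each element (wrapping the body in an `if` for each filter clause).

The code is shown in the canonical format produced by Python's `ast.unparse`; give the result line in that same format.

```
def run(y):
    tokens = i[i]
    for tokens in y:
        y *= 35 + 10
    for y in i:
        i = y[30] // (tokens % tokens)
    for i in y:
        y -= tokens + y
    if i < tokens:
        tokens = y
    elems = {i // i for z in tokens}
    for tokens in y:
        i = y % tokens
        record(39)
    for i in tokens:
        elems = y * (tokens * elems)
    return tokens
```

i = y % tokens

Transformed code:
def run(y):
    tokens = i[i]
    for tokens in y:
        y *= 35 + 10
    for y in i:
        i = y[30] // (tokens % tokens)
    for i in y:
        y -= tokens + y
    if i < tokens:
        tokens = y
    elems = set()
    for z in tokens:
        elems.add(i // i)
    for tokens in y:
        i = y % tokens
        record(39)
    for i in tokens:
        elems = y * (tokens * elems)
    return tokens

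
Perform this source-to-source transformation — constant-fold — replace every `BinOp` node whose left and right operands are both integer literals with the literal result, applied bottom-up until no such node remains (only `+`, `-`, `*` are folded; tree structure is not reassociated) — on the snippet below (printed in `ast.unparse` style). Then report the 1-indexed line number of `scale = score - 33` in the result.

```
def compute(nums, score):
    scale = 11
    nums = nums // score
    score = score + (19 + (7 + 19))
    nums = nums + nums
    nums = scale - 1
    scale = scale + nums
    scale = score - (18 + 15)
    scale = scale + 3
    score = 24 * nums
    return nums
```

Transformed code:
def compute(nums, score):
    scale = 11
    nums = nums // score
    score = score + 45
    nums = nums + nums
    nums = scale - 1
    scale = scale + nums
    scale = score - 33
    scale = scale + 3
    score = 24 * nums
    return nums

8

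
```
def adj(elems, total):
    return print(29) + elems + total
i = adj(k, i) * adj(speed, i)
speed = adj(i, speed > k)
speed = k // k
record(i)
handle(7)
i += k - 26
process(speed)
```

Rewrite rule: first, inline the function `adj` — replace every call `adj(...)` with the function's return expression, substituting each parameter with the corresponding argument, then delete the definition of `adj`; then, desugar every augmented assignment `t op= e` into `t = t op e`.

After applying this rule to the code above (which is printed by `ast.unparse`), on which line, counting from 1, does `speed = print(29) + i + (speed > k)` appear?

Transformed code:
i = (print(29) + k + i) * (print(29) + speed + i)
speed = print(29) + i + (speed > k)
speed = k // k
record(i)
handle(7)
i = i + (k - 26)
process(speed)

2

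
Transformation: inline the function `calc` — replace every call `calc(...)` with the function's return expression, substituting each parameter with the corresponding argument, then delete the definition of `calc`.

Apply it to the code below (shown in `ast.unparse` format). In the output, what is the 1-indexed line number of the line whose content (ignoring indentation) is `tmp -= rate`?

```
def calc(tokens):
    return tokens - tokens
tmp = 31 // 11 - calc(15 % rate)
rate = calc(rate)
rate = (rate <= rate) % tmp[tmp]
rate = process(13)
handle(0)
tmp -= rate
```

Transformed code:
tmp = 31 // 11 - (15 % rate - 15 % rate)
rate = rate - rate
rate = (rate <= rate) % tmp[tmp]
rate = process(13)
handle(0)
tmp -= rate

6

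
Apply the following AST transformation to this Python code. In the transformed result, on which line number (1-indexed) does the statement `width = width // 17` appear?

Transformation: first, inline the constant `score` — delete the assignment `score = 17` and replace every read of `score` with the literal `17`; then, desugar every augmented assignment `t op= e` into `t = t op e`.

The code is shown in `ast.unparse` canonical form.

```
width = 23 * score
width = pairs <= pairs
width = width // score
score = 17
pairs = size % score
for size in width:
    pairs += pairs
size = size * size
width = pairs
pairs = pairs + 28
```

Transformed code:
width = 23 * 17
width = pairs <= pairs
width = width // 17
pairs = size % 17
for size in width:
    pairs = pairs + pairs
size = size * size
width = pairs
pairs = pairs + 28

3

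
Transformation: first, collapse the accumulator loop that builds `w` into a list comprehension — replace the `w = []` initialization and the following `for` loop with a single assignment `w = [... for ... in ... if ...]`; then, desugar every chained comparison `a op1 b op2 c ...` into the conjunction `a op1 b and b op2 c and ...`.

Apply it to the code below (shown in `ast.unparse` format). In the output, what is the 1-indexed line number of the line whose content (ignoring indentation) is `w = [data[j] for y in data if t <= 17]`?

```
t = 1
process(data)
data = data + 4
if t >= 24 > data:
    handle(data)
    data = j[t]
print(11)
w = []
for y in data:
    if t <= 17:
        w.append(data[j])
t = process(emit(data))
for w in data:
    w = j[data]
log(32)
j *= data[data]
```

Transformed code:
t = 1
process(data)
data = data + 4
if t >= 24 and 24 > data:
    handle(data)
    data = j[t]
print(11)
w = [data[j] for y in data if t <= 17]
t = process(emit(data))
for w in data:
    w = j[data]
log(32)
j *= data[data]

8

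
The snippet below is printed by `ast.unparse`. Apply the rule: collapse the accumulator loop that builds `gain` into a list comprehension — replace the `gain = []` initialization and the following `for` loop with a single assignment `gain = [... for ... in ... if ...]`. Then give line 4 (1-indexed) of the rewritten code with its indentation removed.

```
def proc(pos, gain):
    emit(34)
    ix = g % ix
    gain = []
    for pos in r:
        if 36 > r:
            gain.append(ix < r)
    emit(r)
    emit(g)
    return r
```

gain = [ix < r for pos in r if 36 > r]

Transformed code:
def proc(pos, gain):
    emit(34)
    ix = g % ix
    gain = [ix < r for pos in r if 36 > r]
    emit(r)
    emit(g)
    return r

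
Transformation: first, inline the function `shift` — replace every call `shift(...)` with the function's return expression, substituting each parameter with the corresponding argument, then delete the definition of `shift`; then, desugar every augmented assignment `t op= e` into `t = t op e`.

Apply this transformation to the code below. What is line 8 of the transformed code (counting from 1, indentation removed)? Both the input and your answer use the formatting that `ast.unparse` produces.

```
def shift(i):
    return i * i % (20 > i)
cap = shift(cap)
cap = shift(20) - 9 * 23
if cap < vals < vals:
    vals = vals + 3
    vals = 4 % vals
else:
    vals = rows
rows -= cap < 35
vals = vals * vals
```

rows = rows - (cap < 35)

Transformed code:
cap = cap * cap % (20 > cap)
cap = 20 * 20 % (20 > 20) - 9 * 23
if cap < vals < vals:
    vals = vals + 3
    vals = 4 % vals
else:
    vals = rows
rows = rows - (cap < 35)
vals = vals * vals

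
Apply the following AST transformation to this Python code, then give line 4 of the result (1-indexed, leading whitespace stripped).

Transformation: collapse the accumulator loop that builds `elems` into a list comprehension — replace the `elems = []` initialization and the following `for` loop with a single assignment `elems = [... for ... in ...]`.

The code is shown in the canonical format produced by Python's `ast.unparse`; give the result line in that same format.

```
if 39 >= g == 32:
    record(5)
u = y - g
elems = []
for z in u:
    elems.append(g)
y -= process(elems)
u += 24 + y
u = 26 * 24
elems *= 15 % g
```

Transformed code:
if 39 >= g == 32:
    record(5)
u = y - g
elems = [g for z in u]
y -= process(elems)
u += 24 + y
u = 26 * 24
elems *= 15 % g

elems = [g for z in u]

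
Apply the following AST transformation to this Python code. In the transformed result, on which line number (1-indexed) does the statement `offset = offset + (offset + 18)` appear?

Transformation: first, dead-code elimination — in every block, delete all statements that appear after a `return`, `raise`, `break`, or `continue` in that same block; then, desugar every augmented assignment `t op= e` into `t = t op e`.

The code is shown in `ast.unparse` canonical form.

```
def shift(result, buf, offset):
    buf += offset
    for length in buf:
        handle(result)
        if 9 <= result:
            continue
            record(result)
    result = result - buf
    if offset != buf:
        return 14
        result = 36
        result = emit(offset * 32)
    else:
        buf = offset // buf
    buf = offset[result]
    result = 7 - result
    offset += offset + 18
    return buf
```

Transformed code:
def shift(result, buf, offset):
    buf = buf + offset
    for length in buf:
        handle(result)
        if 9 <= result:
            continue
    result = result - buf
    if offset != buf:
        return 14
    else:
        buf = offset // buf
    buf = offset[result]
    result = 7 - result
    offset = offset + (offset + 18)
    return buf

14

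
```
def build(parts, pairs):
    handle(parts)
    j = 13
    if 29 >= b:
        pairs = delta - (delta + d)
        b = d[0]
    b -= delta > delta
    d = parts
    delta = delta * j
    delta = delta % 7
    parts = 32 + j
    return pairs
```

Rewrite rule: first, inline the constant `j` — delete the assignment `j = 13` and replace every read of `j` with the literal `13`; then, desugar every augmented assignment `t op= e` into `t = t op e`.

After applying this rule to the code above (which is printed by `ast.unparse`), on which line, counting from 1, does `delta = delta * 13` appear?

8

Transformed code:
def build(parts, pairs):
    handle(parts)
    if 29 >= b:
        pairs = delta - (delta + d)
        b = d[0]
    b = b - (delta > delta)
    d = parts
    delta = delta * 13
    delta = delta % 7
    parts = 32 + 13
    return pairs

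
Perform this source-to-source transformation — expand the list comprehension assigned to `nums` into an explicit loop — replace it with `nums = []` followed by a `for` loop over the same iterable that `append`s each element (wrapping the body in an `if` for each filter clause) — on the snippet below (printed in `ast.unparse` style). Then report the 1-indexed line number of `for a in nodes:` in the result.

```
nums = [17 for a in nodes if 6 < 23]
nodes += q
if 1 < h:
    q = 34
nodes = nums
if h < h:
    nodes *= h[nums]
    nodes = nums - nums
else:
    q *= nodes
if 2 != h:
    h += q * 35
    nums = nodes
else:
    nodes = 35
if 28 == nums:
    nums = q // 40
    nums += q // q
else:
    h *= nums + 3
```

2

Transformed code:
nums = []
for a in nodes:
    if 6 < 23:
        nums.append(17)
nodes += q
if 1 < h:
    q = 34
nodes = nums
if h < h:
    nodes *= h[nums]
    nodes = nums - nums
else:
    q *= nodes
if 2 != h:
    h += q * 35
    nums = nodes
else:
    nodes = 35
if 28 == nums:
    nums = q // 40
    nums += q // q
else:
    h *= nums + 3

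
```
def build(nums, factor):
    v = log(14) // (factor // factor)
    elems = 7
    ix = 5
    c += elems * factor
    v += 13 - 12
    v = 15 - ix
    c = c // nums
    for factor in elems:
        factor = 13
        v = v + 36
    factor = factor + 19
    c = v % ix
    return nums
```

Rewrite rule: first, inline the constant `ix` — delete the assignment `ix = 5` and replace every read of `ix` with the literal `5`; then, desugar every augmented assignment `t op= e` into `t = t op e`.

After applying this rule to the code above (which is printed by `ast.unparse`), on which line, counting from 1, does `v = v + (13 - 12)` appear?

Transformed code:
def build(nums, factor):
    v = log(14) // (factor // factor)
    elems = 7
    c = c + elems * factor
    v = v + (13 - 12)
    v = 15 - 5
    c = c // nums
    for factor in elems:
        factor = 13
        v = v + 36
    factor = factor + 19
    c = v % 5
    return nums

5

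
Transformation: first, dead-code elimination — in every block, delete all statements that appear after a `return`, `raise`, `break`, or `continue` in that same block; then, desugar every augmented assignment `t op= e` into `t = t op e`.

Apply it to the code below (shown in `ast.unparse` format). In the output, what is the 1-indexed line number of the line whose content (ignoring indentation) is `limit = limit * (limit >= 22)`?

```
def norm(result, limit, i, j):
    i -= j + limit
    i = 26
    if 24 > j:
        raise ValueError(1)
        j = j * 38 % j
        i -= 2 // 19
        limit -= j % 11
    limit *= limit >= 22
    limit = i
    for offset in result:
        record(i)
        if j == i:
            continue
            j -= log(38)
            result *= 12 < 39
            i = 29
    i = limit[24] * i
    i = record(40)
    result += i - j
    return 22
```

Transformed code:
def norm(result, limit, i, j):
    i = i - (j + limit)
    i = 26
    if 24 > j:
        raise ValueError(1)
    limit = limit * (limit >= 22)
    limit = i
    for offset in result:
        record(i)
        if j == i:
            continue
    i = limit[24] * i
    i = record(40)
    result = result + (i - j)
    return 22

6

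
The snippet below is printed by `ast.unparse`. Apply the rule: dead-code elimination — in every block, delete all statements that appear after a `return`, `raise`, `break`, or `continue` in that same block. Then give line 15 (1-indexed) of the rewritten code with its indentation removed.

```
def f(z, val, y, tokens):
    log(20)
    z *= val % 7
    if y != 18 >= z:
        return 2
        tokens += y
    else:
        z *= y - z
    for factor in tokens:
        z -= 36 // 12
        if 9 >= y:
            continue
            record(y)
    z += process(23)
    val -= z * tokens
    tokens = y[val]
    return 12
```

return 12

Transformed code:
def f(z, val, y, tokens):
    log(20)
    z *= val % 7
    if y != 18 >= z:
        return 2
    else:
        z *= y - z
    for factor in tokens:
        z -= 36 // 12
        if 9 >= y:
            continue
    z += process(23)
    val -= z * tokens
    tokens = y[val]
    return 12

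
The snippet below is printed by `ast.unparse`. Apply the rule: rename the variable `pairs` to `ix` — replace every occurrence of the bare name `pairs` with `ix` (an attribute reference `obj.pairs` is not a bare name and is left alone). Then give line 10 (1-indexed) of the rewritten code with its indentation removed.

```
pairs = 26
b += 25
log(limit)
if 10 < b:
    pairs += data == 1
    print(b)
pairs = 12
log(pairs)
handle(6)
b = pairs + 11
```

b = ix + 11

Transformed code:
ix = 26
b += 25
log(limit)
if 10 < b:
    ix += data == 1
    print(b)
ix = 12
log(ix)
handle(6)
b = ix + 11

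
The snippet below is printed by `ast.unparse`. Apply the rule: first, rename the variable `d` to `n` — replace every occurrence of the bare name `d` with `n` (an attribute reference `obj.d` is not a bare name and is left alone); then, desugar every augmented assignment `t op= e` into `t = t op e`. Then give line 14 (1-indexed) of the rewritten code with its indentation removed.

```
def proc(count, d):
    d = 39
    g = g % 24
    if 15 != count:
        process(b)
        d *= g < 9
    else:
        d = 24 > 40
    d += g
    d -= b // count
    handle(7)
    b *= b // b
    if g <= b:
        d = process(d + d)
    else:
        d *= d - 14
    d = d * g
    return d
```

n = process(n + n)

Transformed code:
def proc(count, n):
    n = 39
    g = g % 24
    if 15 != count:
        process(b)
        n = n * (g < 9)
    else:
        n = 24 > 40
    n = n + g
    n = n - b // count
    handle(7)
    b = b * (b // b)
    if g <= b:
        n = process(n + n)
    else:
        n = n * (n - 14)
    n = n * g
    return n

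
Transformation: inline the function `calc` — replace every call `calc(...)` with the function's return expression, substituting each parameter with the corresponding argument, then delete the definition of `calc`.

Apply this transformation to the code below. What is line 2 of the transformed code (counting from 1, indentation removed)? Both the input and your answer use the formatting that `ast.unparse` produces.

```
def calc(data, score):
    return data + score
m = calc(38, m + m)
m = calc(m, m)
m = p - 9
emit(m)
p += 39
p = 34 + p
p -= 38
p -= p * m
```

m = m + m

Transformed code:
m = 38 + (m + m)
m = m + m
m = p - 9
emit(m)
p += 39
p = 34 + p
p -= 38
p -= p * m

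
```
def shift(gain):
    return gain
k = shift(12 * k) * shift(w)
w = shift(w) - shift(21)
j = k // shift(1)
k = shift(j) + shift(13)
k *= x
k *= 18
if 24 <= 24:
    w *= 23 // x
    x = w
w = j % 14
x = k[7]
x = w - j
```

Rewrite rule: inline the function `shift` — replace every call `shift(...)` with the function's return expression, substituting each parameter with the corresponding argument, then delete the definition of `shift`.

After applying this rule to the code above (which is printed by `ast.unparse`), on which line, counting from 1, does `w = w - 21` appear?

2

Transformed code:
k = 12 * k * w
w = w - 21
j = k // 1
k = j + 13
k *= x
k *= 18
if 24 <= 24:
    w *= 23 // x
    x = w
w = j % 14
x = k[7]
x = w - j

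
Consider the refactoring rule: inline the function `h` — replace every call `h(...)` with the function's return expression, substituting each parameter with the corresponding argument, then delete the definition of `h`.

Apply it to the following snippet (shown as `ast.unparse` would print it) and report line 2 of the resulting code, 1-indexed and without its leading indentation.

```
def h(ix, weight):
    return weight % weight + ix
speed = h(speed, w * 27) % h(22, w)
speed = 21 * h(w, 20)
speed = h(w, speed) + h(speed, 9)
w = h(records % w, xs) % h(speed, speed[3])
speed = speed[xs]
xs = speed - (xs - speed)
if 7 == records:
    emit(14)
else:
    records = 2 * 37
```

Transformed code:
speed = (w * 27 % (w * 27) + speed) % (w % w + 22)
speed = 21 * (20 % 20 + w)
speed = speed % speed + w + (9 % 9 + speed)
w = (xs % xs + records % w) % (speed[3] % speed[3] + speed)
speed = speed[xs]
xs = speed - (xs - speed)
if 7 == records:
    emit(14)
else:
    records = 2 * 37

speed = 21 * (20 % 20 + w)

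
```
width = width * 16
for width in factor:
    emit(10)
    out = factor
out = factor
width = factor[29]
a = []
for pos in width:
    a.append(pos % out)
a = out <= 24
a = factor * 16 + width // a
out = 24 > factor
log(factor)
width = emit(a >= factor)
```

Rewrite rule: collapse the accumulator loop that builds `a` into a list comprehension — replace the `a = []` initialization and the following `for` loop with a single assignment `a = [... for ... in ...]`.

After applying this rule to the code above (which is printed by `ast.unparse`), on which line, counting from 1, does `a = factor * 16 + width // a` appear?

Transformed code:
width = width * 16
for width in factor:
    emit(10)
    out = factor
out = factor
width = factor[29]
a = [pos % out for pos in width]
a = out <= 24
a = factor * 16 + width // a
out = 24 > factor
log(factor)
width = emit(a >= factor)

9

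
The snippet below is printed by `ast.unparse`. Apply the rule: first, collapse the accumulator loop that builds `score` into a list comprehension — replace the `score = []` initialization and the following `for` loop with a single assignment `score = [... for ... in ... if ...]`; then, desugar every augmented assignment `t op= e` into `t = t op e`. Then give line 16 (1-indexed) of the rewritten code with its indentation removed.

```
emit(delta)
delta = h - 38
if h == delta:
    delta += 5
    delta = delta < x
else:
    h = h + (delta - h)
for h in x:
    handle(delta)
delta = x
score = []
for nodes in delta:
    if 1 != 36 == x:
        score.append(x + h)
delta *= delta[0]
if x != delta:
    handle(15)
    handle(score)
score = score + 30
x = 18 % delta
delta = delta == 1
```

Transformed code:
emit(delta)
delta = h - 38
if h == delta:
    delta = delta + 5
    delta = delta < x
else:
    h = h + (delta - h)
for h in x:
    handle(delta)
delta = x
score = [x + h for nodes in delta if 1 != 36 == x]
delta = delta * delta[0]
if x != delta:
    handle(15)
    handle(score)
score = score + 30
x = 18 % delta
delta = delta == 1

score = score + 30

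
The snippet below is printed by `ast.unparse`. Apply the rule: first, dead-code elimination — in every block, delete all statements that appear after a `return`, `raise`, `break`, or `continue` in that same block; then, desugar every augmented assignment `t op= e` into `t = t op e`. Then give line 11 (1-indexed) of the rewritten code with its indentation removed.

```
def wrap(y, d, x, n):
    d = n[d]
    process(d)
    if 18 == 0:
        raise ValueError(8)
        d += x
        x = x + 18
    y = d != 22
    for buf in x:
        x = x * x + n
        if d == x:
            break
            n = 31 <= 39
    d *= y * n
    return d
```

Transformed code:
def wrap(y, d, x, n):
    d = n[d]
    process(d)
    if 18 == 0:
        raise ValueError(8)
    y = d != 22
    for buf in x:
        x = x * x + n
        if d == x:
            break
    d = d * (y * n)
    return d

d = d * (y * n)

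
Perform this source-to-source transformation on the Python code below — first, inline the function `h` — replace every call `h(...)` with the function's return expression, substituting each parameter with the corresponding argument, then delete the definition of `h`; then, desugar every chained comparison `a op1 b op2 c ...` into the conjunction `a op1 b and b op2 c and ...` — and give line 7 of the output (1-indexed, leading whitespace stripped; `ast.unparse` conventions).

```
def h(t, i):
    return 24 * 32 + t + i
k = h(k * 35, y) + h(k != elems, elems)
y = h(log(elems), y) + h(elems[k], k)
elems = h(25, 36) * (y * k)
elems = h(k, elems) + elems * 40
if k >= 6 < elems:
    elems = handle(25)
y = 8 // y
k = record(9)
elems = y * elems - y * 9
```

y = 8 // y

Transformed code:
k = 24 * 32 + k * 35 + y + (24 * 32 + (k != elems) + elems)
y = 24 * 32 + log(elems) + y + (24 * 32 + elems[k] + k)
elems = (24 * 32 + 25 + 36) * (y * k)
elems = 24 * 32 + k + elems + elems * 40
if k >= 6 and 6 < elems:
    elems = handle(25)
y = 8 // y
k = record(9)
elems = y * elems - y * 9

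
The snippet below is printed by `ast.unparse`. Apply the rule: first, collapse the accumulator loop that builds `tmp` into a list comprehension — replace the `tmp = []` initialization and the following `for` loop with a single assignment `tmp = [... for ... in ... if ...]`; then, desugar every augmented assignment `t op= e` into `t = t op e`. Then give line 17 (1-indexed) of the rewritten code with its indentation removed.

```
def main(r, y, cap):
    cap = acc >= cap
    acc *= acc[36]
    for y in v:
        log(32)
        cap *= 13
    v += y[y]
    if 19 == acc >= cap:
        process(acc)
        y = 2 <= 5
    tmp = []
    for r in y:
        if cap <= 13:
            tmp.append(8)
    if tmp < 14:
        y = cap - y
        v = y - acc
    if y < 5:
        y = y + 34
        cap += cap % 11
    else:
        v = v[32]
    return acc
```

cap = cap + cap % 11

Transformed code:
def main(r, y, cap):
    cap = acc >= cap
    acc = acc * acc[36]
    for y in v:
        log(32)
        cap = cap * 13
    v = v + y[y]
    if 19 == acc >= cap:
        process(acc)
        y = 2 <= 5
    tmp = [8 for r in y if cap <= 13]
    if tmp < 14:
        y = cap - y
        v = y - acc
    if y < 5:
        y = y + 34
        cap = cap + cap % 11
    else:
        v = v[32]
    return acc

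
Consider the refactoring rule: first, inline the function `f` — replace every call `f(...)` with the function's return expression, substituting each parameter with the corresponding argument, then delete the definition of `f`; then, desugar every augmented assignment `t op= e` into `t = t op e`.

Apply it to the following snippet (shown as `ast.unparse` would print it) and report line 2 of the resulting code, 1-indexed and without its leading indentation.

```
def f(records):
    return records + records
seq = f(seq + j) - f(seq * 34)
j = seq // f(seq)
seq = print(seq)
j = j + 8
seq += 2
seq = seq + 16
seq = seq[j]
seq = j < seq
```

Transformed code:
seq = seq + j + (seq + j) - (seq * 34 + seq * 34)
j = seq // (seq + seq)
seq = print(seq)
j = j + 8
seq = seq + 2
seq = seq + 16
seq = seq[j]
seq = j < seq

j = seq // (seq + seq)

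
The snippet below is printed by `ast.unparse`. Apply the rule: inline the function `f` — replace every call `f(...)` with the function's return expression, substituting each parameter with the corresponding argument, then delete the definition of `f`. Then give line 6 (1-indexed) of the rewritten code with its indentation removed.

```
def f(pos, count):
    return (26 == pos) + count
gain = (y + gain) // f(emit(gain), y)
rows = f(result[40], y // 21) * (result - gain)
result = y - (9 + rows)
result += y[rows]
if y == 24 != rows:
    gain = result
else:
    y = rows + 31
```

Transformed code:
gain = (y + gain) // ((26 == emit(gain)) + y)
rows = ((26 == result[40]) + y // 21) * (result - gain)
result = y - (9 + rows)
result += y[rows]
if y == 24 != rows:
    gain = result
else:
    y = rows + 31

gain = result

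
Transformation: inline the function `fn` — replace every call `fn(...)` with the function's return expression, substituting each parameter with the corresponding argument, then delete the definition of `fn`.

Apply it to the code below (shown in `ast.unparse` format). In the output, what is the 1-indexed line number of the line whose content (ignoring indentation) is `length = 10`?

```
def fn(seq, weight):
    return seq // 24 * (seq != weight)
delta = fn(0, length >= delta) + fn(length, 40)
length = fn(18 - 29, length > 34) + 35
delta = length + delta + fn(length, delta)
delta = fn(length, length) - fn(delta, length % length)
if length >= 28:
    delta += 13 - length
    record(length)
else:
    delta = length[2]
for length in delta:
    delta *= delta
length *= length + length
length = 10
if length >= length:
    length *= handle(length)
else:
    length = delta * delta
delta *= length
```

Transformed code:
delta = 0 // 24 * (0 != (length >= delta)) + length // 24 * (length != 40)
length = (18 - 29) // 24 * (18 - 29 != (length > 34)) + 35
delta = length + delta + length // 24 * (length != delta)
delta = length // 24 * (length != length) - delta // 24 * (delta != length % length)
if length >= 28:
    delta += 13 - length
    record(length)
else:
    delta = length[2]
for length in delta:
    delta *= delta
length *= length + length
length = 10
if length >= length:
    length *= handle(length)
else:
    length = delta * delta
delta *= length

13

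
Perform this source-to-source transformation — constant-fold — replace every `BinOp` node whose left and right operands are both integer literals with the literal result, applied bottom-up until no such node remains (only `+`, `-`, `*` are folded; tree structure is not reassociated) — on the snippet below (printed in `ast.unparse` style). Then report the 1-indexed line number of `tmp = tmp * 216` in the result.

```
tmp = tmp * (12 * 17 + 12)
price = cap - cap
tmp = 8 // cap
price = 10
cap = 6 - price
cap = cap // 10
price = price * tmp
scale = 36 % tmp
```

Transformed code:
tmp = tmp * 216
price = cap - cap
tmp = 8 // cap
price = 10
cap = 6 - price
cap = cap // 10
price = price * tmp
scale = 36 % tmp

1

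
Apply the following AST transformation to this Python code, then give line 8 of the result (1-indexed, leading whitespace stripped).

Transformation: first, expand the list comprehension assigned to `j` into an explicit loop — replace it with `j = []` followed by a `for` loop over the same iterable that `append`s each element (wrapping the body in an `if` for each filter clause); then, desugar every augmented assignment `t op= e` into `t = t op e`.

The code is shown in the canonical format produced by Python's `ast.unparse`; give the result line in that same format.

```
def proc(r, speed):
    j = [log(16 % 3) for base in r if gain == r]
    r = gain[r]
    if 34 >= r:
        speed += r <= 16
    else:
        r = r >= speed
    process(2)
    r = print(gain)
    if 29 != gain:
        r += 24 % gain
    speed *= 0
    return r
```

speed = speed + (r <= 16)

Transformed code:
def proc(r, speed):
    j = []
    for base in r:
        if gain == r:
            j.append(log(16 % 3))
    r = gain[r]
    if 34 >= r:
        speed = speed + (r <= 16)
    else:
        r = r >= speed
    process(2)
    r = print(gain)
    if 29 != gain:
        r = r + 24 % gain
    speed = speed * 0
    return r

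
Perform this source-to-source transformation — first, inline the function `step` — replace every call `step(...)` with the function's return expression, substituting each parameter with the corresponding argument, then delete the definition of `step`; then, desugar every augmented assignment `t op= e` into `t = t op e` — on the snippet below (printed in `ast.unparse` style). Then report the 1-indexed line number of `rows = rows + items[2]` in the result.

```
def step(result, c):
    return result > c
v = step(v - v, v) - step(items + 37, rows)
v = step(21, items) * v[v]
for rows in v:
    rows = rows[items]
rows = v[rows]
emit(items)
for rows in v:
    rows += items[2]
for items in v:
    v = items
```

8

Transformed code:
v = (v - v > v) - (items + 37 > rows)
v = (21 > items) * v[v]
for rows in v:
    rows = rows[items]
rows = v[rows]
emit(items)
for rows in v:
    rows = rows + items[2]
for items in v:
    v = items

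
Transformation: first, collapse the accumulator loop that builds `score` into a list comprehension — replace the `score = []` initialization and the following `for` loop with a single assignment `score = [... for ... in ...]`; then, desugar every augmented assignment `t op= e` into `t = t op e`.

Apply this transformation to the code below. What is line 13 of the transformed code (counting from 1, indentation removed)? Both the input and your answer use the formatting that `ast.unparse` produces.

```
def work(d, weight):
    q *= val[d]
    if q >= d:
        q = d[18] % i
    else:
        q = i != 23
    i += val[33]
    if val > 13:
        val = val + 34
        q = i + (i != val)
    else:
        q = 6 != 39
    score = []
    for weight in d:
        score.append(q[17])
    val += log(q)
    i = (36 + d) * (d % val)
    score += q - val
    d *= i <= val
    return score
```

score = [q[17] for weight in d]

Transformed code:
def work(d, weight):
    q = q * val[d]
    if q >= d:
        q = d[18] % i
    else:
        q = i != 23
    i = i + val[33]
    if val > 13:
        val = val + 34
        q = i + (i != val)
    else:
        q = 6 != 39
    score = [q[17] for weight in d]
    val = val + log(q)
    i = (36 + d) * (d % val)
    score = score + (q - val)
    d = d * (i <= val)
    return score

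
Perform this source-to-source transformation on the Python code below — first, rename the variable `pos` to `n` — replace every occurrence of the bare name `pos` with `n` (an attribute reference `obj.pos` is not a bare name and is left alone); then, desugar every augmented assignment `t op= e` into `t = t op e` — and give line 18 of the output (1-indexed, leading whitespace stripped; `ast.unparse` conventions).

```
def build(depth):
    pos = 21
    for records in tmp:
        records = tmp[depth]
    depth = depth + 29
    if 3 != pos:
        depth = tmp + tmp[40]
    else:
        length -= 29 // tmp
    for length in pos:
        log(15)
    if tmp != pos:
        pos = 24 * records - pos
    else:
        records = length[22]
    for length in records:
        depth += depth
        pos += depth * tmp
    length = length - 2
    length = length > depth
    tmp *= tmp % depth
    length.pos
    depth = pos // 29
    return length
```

n = n + depth * tmp

Transformed code:
def build(depth):
    n = 21
    for records in tmp:
        records = tmp[depth]
    depth = depth + 29
    if 3 != n:
        depth = tmp + tmp[40]
    else:
        length = length - 29 // tmp
    for length in n:
        log(15)
    if tmp != n:
        n = 24 * records - n
    else:
        records = length[22]
    for length in records:
        depth = depth + depth
        n = n + depth * tmp
    length = length - 2
    length = length > depth
    tmp = tmp * (tmp % depth)
    length.pos
    depth = n // 29
    return length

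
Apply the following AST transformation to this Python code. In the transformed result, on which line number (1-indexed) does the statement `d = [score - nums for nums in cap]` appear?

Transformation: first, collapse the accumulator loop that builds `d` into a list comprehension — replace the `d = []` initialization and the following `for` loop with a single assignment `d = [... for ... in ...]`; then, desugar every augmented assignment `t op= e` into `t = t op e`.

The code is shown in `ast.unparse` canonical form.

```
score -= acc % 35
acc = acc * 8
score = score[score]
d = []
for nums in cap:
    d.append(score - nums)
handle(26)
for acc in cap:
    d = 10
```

4

Transformed code:
score = score - acc % 35
acc = acc * 8
score = score[score]
d = [score - nums for nums in cap]
handle(26)
for acc in cap:
    d = 10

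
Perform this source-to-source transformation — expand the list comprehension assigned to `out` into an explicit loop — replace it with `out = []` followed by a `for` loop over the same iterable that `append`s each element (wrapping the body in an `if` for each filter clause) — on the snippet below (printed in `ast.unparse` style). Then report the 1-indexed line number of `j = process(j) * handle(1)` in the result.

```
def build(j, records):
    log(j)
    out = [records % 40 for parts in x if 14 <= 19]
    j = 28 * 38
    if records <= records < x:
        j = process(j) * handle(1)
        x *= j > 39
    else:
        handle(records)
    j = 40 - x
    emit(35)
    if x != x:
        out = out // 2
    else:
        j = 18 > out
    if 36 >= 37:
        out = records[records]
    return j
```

9

Transformed code:
def build(j, records):
    log(j)
    out = []
    for parts in x:
        if 14 <= 19:
            out.append(records % 40)
    j = 28 * 38
    if records <= records < x:
        j = process(j) * handle(1)
        x *= j > 39
    else:
        handle(records)
    j = 40 - x
    emit(35)
    if x != x:
        out = out // 2
    else:
        j = 18 > out
    if 36 >= 37:
        out = records[records]
    return j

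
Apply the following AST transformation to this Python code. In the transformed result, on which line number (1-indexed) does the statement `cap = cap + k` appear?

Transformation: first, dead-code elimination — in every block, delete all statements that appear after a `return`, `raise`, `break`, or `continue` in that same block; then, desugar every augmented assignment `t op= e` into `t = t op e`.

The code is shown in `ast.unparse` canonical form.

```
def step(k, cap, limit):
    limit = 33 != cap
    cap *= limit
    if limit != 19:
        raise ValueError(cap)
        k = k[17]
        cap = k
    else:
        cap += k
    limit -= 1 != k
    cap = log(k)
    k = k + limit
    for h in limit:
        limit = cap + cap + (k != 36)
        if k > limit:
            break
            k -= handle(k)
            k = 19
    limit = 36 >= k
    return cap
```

7

Transformed code:
def step(k, cap, limit):
    limit = 33 != cap
    cap = cap * limit
    if limit != 19:
        raise ValueError(cap)
    else:
        cap = cap + k
    limit = limit - (1 != k)
    cap = log(k)
    k = k + limit
    for h in limit:
        limit = cap + cap + (k != 36)
        if k > limit:
            break
    limit = 36 >= k
    return cap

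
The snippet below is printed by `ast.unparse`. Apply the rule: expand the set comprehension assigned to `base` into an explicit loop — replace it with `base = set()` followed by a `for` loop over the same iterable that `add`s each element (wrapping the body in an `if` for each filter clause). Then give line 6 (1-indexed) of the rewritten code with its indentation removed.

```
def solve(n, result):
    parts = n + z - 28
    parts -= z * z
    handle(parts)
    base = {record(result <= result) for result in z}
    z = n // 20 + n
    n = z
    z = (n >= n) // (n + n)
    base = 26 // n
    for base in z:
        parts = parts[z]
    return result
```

Transformed code:
def solve(n, result):
    parts = n + z - 28
    parts -= z * z
    handle(parts)
    base = set()
    for result in z:
        base.add(record(result <= result))
    z = n // 20 + n
    n = z
    z = (n >= n) // (n + n)
    base = 26 // n
    for base in z:
        parts = parts[z]
    return result

for result in z: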